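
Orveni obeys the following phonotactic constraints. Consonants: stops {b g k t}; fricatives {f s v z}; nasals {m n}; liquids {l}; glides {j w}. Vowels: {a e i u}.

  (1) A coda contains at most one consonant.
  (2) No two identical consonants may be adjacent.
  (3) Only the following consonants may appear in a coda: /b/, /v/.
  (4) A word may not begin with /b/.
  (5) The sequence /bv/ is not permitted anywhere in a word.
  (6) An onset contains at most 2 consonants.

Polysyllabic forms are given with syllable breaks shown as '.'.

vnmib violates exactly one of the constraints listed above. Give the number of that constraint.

6

vnmib: syllable 1 onset /vnm/ has 3 consonants (> 2).
This is a violation of constraint 6: "An onset contains at most 2 consonants."
The remaining constraints (1, 2, 3, 4, 5) are satisfied.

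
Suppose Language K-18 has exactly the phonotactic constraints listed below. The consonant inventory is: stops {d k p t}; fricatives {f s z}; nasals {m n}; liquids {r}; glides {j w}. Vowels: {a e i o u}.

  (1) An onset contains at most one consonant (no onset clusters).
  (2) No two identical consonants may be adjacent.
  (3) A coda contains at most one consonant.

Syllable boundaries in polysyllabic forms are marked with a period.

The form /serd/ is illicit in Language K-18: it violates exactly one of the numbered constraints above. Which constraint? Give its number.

/serd/: syllable 1 coda /rd/ has 2 consonants (> 1).
This is a violation of constraint 3: "A coda contains at most one consonant."
The remaining constraints (1, 2) are satisfied.

3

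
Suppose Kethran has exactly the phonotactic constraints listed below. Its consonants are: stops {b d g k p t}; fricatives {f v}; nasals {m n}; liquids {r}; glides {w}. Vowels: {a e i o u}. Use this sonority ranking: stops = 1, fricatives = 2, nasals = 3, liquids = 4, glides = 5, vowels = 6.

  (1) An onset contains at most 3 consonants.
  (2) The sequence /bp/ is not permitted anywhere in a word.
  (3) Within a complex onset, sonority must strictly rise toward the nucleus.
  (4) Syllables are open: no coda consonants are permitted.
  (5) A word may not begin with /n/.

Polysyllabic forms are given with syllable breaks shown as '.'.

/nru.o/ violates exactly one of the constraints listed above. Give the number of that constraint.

5

/nru.o/: word begins with /n/.
This is a violation of constraint 5: "A word may not begin with /n/."
The remaining constraints (1, 2, 3, 4) are satisfied.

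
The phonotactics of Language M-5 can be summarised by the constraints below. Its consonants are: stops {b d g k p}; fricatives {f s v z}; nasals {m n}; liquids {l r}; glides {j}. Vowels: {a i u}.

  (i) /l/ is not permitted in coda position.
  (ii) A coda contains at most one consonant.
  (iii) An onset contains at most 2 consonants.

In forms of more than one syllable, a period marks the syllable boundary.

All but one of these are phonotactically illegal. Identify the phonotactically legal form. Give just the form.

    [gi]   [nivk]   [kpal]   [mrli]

[gi] — σ1 onset /g/, coda /∅/ ok → phonotactically legal
[nivk] — violates constraint (ii): syllable 1 coda /vk/ has 2 consonants (> 1) → phonotactically illegal
[kpal] — violates constraint (i): syllable 1 coda contains /l/ → phonotactically illegal
[mrli] — violates constraint (iii): syllable 1 onset /mrl/ has 3 consonants (> 2) → phonotactically illegal

[gi]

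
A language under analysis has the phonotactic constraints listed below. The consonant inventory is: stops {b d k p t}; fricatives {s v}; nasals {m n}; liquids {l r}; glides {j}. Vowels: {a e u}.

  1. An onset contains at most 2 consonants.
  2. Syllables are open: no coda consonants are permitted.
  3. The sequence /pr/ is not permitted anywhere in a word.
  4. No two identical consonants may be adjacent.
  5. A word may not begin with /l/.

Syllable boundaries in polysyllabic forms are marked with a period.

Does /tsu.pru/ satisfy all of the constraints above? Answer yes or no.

/tsu.pru/ — violates constraint 3: contains banned sequence /pr/ → phonotactically illegal

no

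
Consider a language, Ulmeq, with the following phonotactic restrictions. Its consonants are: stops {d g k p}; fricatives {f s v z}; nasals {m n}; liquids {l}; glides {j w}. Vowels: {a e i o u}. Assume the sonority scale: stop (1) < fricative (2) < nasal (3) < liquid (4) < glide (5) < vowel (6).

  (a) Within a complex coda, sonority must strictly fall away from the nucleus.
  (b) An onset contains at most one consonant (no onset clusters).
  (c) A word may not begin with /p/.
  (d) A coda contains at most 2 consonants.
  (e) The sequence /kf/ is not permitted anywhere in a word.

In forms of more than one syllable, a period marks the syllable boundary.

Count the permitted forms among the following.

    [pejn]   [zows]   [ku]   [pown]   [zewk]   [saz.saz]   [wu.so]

[pejn] — violates constraint (c): word begins with /p/ → not permitted
[zows] — σ1 onset /z/, coda /ws/ (5→2 falls) ok → permitted
[ku] — σ1 onset /k/, coda /∅/ ok → permitted
[pown] — violates constraint (c): word begins with /p/ → not permitted
[zewk] — σ1 onset /z/, coda /wk/ (5→1 falls) ok → permitted
[saz.saz] — σ1 onset /s/, coda /z/ ok; σ2 onset /s/, coda /z/ ok → permitted
[wu.so] — σ1 onset /w/, coda /∅/ ok; σ2 onset /s/, coda /∅/ ok → permitted
Permitted: [zows], [ku], [zewk], [saz.saz], [wu.so] → 5.

5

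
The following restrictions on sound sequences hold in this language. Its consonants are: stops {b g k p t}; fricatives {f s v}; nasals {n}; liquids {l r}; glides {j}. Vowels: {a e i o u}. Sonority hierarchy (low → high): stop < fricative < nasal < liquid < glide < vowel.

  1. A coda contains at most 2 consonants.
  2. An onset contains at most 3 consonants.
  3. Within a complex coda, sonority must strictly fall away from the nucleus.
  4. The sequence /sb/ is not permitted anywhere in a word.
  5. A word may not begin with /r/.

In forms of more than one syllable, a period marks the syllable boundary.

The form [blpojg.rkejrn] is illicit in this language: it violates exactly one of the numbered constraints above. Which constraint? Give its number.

[blpojg.rkejrn]: syllable 2 coda /jrn/ has 3 consonants (> 2).
This is a violation of constraint 1: "A coda contains at most 2 consonants."
The remaining constraints (2, 3, 4, 5) are satisfied.

1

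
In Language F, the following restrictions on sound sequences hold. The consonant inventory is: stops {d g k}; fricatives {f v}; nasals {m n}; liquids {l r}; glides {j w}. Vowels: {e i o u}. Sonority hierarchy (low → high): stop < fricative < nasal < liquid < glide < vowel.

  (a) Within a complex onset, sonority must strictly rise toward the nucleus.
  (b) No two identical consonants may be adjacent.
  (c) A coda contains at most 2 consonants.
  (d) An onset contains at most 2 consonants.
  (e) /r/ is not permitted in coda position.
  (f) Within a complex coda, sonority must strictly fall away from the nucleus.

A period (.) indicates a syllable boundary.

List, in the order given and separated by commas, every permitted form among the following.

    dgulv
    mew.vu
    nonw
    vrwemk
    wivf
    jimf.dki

mew.vu

dgulv — violates constraint (a): syllable 1 onset /dg/: /d/ (stop, 1) → /g/ (stop, 1) does not rise → not permitted
mew.vu — σ1 onset /m/, coda /w/ ok; σ2 onset /v/, coda /∅/ ok → permitted
nonw — violates constraint (f): syllable 1 coda /nw/: /n/ (nasal, 3) → /w/ (glide, 5) does not fall → not permitted
vrwemk — violates constraint (d): syllable 1 onset /vrw/ has 3 consonants (> 2) → not permitted
wivf — violates constraint (f): syllable 1 coda /vf/: /v/ (fricative, 2) → /f/ (fricative, 2) does not fall → not permitted
jimf.dki — violates constraint (a): syllable 2 onset /dk/: /d/ (stop, 1) → /k/ (stop, 1) does not rise → not permitted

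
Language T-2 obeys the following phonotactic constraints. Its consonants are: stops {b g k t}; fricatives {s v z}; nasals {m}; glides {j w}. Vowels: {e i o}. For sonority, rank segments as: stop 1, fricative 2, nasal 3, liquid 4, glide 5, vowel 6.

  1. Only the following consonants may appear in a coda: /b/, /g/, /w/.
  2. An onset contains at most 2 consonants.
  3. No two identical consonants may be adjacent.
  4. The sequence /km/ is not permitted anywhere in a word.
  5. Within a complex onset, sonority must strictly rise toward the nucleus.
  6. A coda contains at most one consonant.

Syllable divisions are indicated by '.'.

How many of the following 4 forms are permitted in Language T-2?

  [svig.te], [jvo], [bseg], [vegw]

1

[svig.te] — violates constraint 5: syllable 1 onset /sv/: /s/ (fricative, 2) → /v/ (fricative, 2) does not rise → not permitted
[jvo] — violates constraint 5: syllable 1 onset /jv/: /j/ (glide, 5) → /v/ (fricative, 2) does not rise → not permitted
[bseg] — σ1 onset /bs/ (1→2 rises), coda /g/ ok → permitted
[vegw] — violates constraint 6: syllable 1 coda /gw/ has 2 consonants (> 1) → not permitted
Permitted: [bseg] → 1.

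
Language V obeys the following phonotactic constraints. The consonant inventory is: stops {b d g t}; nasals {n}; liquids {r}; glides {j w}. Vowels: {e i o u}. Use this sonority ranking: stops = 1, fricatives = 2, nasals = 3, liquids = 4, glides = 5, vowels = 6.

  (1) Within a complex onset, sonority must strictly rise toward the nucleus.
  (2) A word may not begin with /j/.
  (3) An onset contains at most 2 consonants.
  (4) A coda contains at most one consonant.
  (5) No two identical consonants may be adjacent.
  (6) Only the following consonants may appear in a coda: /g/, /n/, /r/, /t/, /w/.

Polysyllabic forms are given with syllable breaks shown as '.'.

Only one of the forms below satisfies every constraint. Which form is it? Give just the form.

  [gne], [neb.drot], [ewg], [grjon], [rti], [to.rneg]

[gne] — σ1 onset /gn/ (1→3 rises), coda /∅/ ok → well-formed
[neb.drot] — violates constraint 6: syllable 1 coda contains /b/, which is not a licensed coda consonant → ill-formed
[ewg] — violates constraint 4: syllable 1 coda /wg/ has 2 consonants (> 1) → ill-formed
[grjon] — violates constraint 3: syllable 1 onset /grj/ has 3 consonants (> 2) → ill-formed
[rti] — violates constraint 1: syllable 1 onset /rt/: /r/ (liquid, 4) → /t/ (stop, 1) does not rise → ill-formed
[to.rneg] — violates constraint 1: syllable 2 onset /rn/: /r/ (liquid, 4) → /n/ (nasal, 3) does not rise → ill-formed

[gne]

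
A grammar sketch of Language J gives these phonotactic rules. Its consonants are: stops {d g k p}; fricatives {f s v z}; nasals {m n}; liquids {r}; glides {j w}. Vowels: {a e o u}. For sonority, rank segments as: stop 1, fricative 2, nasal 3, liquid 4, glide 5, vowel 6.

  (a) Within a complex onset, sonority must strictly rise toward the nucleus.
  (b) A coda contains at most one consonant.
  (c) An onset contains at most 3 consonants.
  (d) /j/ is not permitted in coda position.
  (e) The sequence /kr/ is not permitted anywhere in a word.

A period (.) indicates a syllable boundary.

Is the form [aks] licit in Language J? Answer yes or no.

[aks] — violates constraint (b): syllable 1 coda /ks/ has 2 consonants (> 1) → illicit

no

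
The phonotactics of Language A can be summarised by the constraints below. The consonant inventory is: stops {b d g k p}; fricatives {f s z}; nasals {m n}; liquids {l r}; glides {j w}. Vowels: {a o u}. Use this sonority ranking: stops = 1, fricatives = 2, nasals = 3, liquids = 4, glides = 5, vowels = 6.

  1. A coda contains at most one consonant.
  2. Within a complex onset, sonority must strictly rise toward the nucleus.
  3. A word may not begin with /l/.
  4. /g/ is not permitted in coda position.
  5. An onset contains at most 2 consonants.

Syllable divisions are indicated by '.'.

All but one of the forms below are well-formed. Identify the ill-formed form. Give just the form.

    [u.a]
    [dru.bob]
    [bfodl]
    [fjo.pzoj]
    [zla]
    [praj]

[u.a] — σ1 onset /∅/, coda /∅/ ok; σ2 onset /∅/, coda /∅/ ok → well-formed
[dru.bob] — σ1 onset /dr/ (1→4 rises), coda /∅/ ok; σ2 onset /b/, coda /b/ ok → well-formed
[bfodl] — violates constraint 1: syllable 1 coda /dl/ has 2 consonants (> 1) → ill-formed
[fjo.pzoj] — σ1 onset /fj/ (2→5 rises), coda /∅/ ok; σ2 onset /pz/ (1→2 rises), coda /j/ ok → well-formed
[zla] — σ1 onset /zl/ (2→4 rises), coda /∅/ ok → well-formed
[praj] — σ1 onset /pr/ (1→4 rises), coda /j/ ok → well-formed

[bfodl]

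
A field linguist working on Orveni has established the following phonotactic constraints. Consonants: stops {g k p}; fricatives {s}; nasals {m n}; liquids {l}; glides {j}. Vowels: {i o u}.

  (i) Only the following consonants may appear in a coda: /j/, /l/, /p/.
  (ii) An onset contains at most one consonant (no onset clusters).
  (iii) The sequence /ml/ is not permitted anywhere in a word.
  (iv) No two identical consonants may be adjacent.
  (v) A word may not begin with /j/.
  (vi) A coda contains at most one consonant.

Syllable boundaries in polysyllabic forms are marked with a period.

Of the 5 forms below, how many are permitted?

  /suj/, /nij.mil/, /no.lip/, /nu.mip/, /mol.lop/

4

/suj/ — σ1 onset /s/, coda /j/ ok → permitted
/nij.mil/ — σ1 onset /n/, coda /j/ ok; σ2 onset /m/, coda /l/ ok → permitted
/no.lip/ — σ1 onset /n/, coda /∅/ ok; σ2 onset /l/, coda /p/ ok → permitted
/nu.mip/ — σ1 onset /n/, coda /∅/ ok; σ2 onset /m/, coda /p/ ok → permitted
/mol.lop/ — violates constraint (iv): adjacent identical consonants /ll/ → not permitted
Permitted: /suj/, /nij.mil/, /no.lip/, /nu.mip/ → 4.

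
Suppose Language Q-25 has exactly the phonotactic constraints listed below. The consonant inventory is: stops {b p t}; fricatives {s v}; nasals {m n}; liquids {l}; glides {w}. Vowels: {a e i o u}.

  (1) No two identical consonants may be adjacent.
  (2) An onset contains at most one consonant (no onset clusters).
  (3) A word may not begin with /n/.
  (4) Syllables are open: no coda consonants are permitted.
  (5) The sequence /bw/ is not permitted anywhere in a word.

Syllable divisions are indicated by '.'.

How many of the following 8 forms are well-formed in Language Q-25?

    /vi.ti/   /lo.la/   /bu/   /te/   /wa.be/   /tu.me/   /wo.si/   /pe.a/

8

/vi.ti/ — σ1 onset /v/, coda /∅/ ok; σ2 onset /t/, coda /∅/ ok → well-formed
/lo.la/ — σ1 onset /l/, coda /∅/ ok; σ2 onset /l/, coda /∅/ ok → well-formed
/bu/ — σ1 onset /b/, coda /∅/ ok → well-formed
/te/ — σ1 onset /t/, coda /∅/ ok → well-formed
/wa.be/ — σ1 onset /w/, coda /∅/ ok; σ2 onset /b/, coda /∅/ ok → well-formed
/tu.me/ — σ1 onset /t/, coda /∅/ ok; σ2 onset /m/, coda /∅/ ok → well-formed
/wo.si/ — σ1 onset /w/, coda /∅/ ok; σ2 onset /s/, coda /∅/ ok → well-formed
/pe.a/ — σ1 onset /p/, coda /∅/ ok; σ2 onset /∅/, coda /∅/ ok → well-formed
Well-formed: /vi.ti/, /lo.la/, /bu/, /te/, /wa.be/, /tu.me/, /wo.si/, /pe.a/ → 8.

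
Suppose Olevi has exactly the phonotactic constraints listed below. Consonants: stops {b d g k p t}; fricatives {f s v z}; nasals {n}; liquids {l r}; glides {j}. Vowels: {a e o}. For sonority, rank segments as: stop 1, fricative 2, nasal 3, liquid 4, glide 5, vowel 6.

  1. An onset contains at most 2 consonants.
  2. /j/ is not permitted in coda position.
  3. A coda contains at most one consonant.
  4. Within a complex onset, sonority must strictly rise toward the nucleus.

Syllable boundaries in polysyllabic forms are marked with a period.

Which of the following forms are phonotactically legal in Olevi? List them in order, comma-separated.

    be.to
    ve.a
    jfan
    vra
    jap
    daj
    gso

be.to, ve.a, vra, jap, gso

be.to — σ1 onset /b/, coda /∅/ ok; σ2 onset /t/, coda /∅/ ok → phonotactically legal
ve.a — σ1 onset /v/, coda /∅/ ok; σ2 onset /∅/, coda /∅/ ok → phonotactically legal
jfan — violates constraint 4: syllable 1 onset /jf/: /j/ (glide, 5) → /f/ (fricative, 2) does not rise → phonotactically illegal
vra — σ1 onset /vr/ (2→4 rises), coda /∅/ ok → phonotactically legal
jap — σ1 onset /j/, coda /p/ ok → phonotactically legal
daj — violates constraint 2: syllable 1 coda contains /j/ → phonotactically illegal
gso — σ1 onset /gs/ (1→2 rises), coda /∅/ ok → phonotactically legal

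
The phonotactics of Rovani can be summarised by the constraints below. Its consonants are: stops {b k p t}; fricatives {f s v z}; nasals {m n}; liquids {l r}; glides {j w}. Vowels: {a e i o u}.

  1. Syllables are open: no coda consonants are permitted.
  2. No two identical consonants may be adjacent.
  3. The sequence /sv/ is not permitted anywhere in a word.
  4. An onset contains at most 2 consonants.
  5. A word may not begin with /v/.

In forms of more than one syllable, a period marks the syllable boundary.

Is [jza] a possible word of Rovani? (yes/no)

[jza] — σ1 onset /jz/ (2C), coda /∅/ ok → permitted

yes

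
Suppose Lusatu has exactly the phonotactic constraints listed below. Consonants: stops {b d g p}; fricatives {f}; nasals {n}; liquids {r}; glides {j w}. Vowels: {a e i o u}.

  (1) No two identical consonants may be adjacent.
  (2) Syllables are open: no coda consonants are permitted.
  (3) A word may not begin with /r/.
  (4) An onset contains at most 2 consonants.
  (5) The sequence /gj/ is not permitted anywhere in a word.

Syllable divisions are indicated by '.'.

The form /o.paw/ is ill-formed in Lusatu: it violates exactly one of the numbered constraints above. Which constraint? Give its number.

/o.paw/: syllable 2 coda /w/ has 1 consonant (> 0).
This is a violation of constraint 2: "Syllables are open: no coda consonants are permitted."
The remaining constraints (1, 3, 4, 5) are satisfied.

2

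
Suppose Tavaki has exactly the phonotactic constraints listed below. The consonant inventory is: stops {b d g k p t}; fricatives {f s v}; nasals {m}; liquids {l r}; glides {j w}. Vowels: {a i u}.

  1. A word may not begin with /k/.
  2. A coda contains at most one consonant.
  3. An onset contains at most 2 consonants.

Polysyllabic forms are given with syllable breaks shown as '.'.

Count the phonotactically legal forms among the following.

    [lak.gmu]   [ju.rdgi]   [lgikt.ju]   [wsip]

[lak.gmu] — σ1 onset /l/, coda /k/ ok; σ2 onset /gm/ (2C), coda /∅/ ok → phonotactically legal
[ju.rdgi] — violates constraint 3: syllable 2 onset /rdg/ has 3 consonants (> 2) → phonotactically illegal
[lgikt.ju] — violates constraint 2: syllable 1 coda /kt/ has 2 consonants (> 1) → phonotactically illegal
[wsip] — σ1 onset /ws/ (2C), coda /p/ ok → phonotactically legal
Phonotactically legal: [lak.gmu], [wsip] → 2.

2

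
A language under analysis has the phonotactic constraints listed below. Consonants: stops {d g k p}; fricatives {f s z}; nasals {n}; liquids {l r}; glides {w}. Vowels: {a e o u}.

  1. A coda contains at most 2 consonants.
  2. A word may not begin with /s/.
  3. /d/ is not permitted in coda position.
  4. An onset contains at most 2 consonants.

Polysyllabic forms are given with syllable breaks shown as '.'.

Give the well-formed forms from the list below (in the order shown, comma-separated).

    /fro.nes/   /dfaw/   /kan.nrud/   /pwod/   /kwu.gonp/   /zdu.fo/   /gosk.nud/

/fro.nes/, /dfaw/, /kwu.gonp/, /zdu.fo/

/fro.nes/ — σ1 onset /fr/ (2C), coda /∅/ ok; σ2 onset /n/, coda /s/ ok → well-formed
/dfaw/ — σ1 onset /df/ (2C), coda /w/ ok → well-formed
/kan.nrud/ — violates constraint 3: syllable 2 coda contains /d/ → ill-formed
/pwod/ — violates constraint 3: syllable 1 coda contains /d/ → ill-formed
/kwu.gonp/ — σ1 onset /kw/ (2C), coda /∅/ ok; σ2 onset /g/, coda /np/ (2C) ok → well-formed
/zdu.fo/ — σ1 onset /zd/ (2C), coda /∅/ ok; σ2 onset /f/, coda /∅/ ok → well-formed
/gosk.nud/ — violates constraint 3: syllable 2 coda contains /d/ → ill-formed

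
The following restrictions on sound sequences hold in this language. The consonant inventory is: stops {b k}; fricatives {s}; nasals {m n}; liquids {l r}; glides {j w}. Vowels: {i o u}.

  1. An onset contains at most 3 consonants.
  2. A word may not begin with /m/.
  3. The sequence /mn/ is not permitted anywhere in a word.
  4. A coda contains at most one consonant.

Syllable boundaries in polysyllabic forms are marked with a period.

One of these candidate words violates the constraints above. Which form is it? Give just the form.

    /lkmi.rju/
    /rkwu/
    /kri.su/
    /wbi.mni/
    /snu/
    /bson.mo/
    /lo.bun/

/wbi.mni/

/lkmi.rju/ — σ1 onset /lkm/ (3C), coda /∅/ ok; σ2 onset /rj/ (2C), coda /∅/ ok → phonotactically legal
/rkwu/ — σ1 onset /rkw/ (3C), coda /∅/ ok → phonotactically legal
/kri.su/ — σ1 onset /kr/ (2C), coda /∅/ ok; σ2 onset /s/, coda /∅/ ok → phonotactically legal
/wbi.mni/ — violates constraint 3: contains banned sequence /mn/ → phonotactically illegal
/snu/ — σ1 onset /sn/ (2C), coda /∅/ ok → phonotactically legal
/bson.mo/ — σ1 onset /bs/ (2C), coda /n/ ok; σ2 onset /m/, coda /∅/ ok → phonotactically legal
/lo.bun/ — σ1 onset /l/, coda /∅/ ok; σ2 onset /b/, coda /n/ ok → phonotactically legal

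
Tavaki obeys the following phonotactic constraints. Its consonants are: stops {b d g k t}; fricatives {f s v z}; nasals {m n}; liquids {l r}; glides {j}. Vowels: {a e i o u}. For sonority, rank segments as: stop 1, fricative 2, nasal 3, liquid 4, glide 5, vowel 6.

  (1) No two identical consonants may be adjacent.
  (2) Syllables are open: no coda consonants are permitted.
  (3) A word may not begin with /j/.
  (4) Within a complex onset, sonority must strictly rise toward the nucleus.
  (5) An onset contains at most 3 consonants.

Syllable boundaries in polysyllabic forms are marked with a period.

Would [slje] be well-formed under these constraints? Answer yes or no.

[slje] — σ1 onset /slj/ (2→4→5 rises), coda /∅/ ok → well-formed

yes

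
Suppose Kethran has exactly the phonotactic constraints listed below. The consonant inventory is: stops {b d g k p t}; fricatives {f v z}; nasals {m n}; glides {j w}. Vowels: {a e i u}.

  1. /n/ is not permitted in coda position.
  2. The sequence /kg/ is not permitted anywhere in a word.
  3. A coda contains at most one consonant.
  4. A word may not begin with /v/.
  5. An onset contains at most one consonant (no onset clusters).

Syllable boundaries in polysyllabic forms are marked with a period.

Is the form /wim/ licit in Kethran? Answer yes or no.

yes

/wim/ — σ1 onset /w/, coda /m/ ok → licit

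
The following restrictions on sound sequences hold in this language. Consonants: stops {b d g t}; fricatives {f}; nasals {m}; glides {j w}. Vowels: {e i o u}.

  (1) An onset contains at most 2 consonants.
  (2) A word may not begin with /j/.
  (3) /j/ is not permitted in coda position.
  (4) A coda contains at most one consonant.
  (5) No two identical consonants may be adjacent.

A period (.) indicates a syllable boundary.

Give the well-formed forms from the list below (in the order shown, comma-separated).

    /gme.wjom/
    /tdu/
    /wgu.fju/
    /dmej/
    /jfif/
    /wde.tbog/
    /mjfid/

/gme.wjom/, /tdu/, /wgu.fju/, /wde.tbog/

/gme.wjom/ — σ1 onset /gm/ (2C), coda /∅/ ok; σ2 onset /wj/ (2C), coda /m/ ok → well-formed
/tdu/ — σ1 onset /td/ (2C), coda /∅/ ok → well-formed
/wgu.fju/ — σ1 onset /wg/ (2C), coda /∅/ ok; σ2 onset /fj/ (2C), coda /∅/ ok → well-formed
/dmej/ — violates constraint 3: syllable 1 coda contains /j/ → ill-formed
/jfif/ — violates constraint 2: word begins with /j/ → ill-formed
/wde.tbog/ — σ1 onset /wd/ (2C), coda /∅/ ok; σ2 onset /tb/ (2C), coda /g/ ok → well-formed
/mjfid/ — violates constraint 1: syllable 1 onset /mjf/ has 3 consonants (> 2) → ill-formed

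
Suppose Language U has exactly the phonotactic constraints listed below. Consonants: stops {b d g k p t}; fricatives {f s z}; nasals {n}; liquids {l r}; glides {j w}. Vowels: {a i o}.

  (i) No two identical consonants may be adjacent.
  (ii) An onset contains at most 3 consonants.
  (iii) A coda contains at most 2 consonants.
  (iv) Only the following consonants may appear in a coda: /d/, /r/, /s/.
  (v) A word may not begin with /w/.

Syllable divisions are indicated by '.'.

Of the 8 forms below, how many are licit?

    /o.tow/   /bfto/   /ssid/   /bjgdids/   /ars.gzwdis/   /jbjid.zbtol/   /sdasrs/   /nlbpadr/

/o.tow/ — violates constraint (iv): syllable 2 coda contains /w/, which is not a licensed coda consonant → illicit
/bfto/ — σ1 onset /bft/ (3C), coda /∅/ ok → licit
/ssid/ — violates constraint (i): adjacent identical consonants /ss/ → illicit
/bjgdids/ — violates constraint (ii): syllable 1 onset /bjgd/ has 4 consonants (> 3) → illicit
/ars.gzwdis/ — violates constraint (ii): syllable 2 onset /gzwd/ has 4 consonants (> 3) → illicit
/jbjid.zbtol/ — violates constraint (iv): syllable 2 coda contains /l/, which is not a licensed coda consonant → illicit
/sdasrs/ — violates constraint (iii): syllable 1 coda /srs/ has 3 consonants (> 2) → illicit
/nlbpadr/ — violates constraint (ii): syllable 1 onset /nlbp/ has 4 consonants (> 3) → illicit
Licit: /bfto/ → 1.

1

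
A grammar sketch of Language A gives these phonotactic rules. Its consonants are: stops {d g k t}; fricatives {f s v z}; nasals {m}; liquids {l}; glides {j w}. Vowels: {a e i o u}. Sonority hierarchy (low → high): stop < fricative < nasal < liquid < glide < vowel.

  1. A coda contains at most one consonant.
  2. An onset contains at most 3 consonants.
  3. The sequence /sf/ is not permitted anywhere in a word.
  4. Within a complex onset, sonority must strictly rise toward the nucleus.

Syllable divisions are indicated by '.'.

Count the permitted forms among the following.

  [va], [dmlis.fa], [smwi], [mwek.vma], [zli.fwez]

4

[va] — σ1 onset /v/, coda /∅/ ok → permitted
[dmlis.fa] — violates constraint 3: contains banned sequence /sf/ → not permitted
[smwi] — σ1 onset /smw/ (2→3→5 rises), coda /∅/ ok → permitted
[mwek.vma] — σ1 onset /mw/ (3→5 rises), coda /k/ ok; σ2 onset /vm/ (2→3 rises), coda /∅/ ok → permitted
[zli.fwez] — σ1 onset /zl/ (2→4 rises), coda /∅/ ok; σ2 onset /fw/ (2→5 rises), coda /z/ ok → permitted
Permitted: [va], [smwi], [mwek.vma], [zli.fwez] → 4.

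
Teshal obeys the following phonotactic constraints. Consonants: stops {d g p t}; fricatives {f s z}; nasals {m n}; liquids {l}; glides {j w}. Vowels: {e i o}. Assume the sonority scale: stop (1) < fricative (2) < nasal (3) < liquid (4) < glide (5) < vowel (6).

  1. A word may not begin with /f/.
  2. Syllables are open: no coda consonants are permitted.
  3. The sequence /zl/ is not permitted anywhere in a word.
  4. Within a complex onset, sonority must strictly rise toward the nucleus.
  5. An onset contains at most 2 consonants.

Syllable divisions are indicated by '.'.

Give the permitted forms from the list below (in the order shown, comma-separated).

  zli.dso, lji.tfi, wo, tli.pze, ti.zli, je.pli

lji.tfi, wo, tli.pze, je.pli

zli.dso — violates constraint 3: contains banned sequence /zl/ → not permitted
lji.tfi — σ1 onset /lj/ (4→5 rises), coda /∅/ ok; σ2 onset /tf/ (1→2 rises), coda /∅/ ok → permitted
wo — σ1 onset /w/, coda /∅/ ok → permitted
tli.pze — σ1 onset /tl/ (1→4 rises), coda /∅/ ok; σ2 onset /pz/ (1→2 rises), coda /∅/ ok → permitted
ti.zli — violates constraint 3: contains banned sequence /zl/ → not permitted
je.pli — σ1 onset /j/, coda /∅/ ok; σ2 onset /pl/ (1→4 rises), coda /∅/ ok → permitted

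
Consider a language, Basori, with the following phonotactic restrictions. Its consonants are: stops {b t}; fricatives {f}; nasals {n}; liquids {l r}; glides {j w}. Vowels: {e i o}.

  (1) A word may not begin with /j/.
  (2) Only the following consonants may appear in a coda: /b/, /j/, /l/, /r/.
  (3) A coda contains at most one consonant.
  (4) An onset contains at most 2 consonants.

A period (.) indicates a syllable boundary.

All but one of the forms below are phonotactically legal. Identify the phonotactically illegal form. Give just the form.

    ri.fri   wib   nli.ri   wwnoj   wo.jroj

wwnoj

ri.fri — σ1 onset /r/, coda /∅/ ok; σ2 onset /fr/ (2C), coda /∅/ ok → phonotactically legal
wib — σ1 onset /w/, coda /b/ ok → phonotactically legal
nli.ri — σ1 onset /nl/ (2C), coda /∅/ ok; σ2 onset /r/, coda /∅/ ok → phonotactically legal
wwnoj — violates constraint 4: syllable 1 onset /wwn/ has 3 consonants (> 2) → phonotactically illegal
wo.jroj — σ1 onset /w/, coda /∅/ ok; σ2 onset /jr/ (2C), coda /j/ ok → phonotactically legal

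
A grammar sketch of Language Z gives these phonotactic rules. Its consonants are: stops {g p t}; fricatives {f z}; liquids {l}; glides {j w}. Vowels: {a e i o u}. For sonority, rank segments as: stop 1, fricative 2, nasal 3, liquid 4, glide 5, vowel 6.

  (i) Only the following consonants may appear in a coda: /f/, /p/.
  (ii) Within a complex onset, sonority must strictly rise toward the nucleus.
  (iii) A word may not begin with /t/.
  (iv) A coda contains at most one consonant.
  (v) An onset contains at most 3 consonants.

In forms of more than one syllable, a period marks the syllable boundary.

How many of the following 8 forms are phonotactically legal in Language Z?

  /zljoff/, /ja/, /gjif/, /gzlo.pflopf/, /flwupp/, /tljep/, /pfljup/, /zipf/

/zljoff/ — violates constraint (iv): syllable 1 coda /ff/ has 2 consonants (> 1) → phonotactically illegal
/ja/ — σ1 onset /j/, coda /∅/ ok → phonotactically legal
/gjif/ — σ1 onset /gj/ (1→5 rises), coda /f/ ok → phonotactically legal
/gzlo.pflopf/ — violates constraint (iv): syllable 2 coda /pf/ has 2 consonants (> 1) → phonotactically illegal
/flwupp/ — violates constraint (iv): syllable 1 coda /pp/ has 2 consonants (> 1) → phonotactically illegal
/tljep/ — violates constraint (iii): word begins with /t/ → phonotactically illegal
/pfljup/ — violates constraint (v): syllable 1 onset /pflj/ has 4 consonants (> 3) → phonotactically illegal
/zipf/ — violates constraint (iv): syllable 1 coda /pf/ has 2 consonants (> 1) → phonotactically illegal
Phonotactically legal: /ja/, /gjif/ → 2.

2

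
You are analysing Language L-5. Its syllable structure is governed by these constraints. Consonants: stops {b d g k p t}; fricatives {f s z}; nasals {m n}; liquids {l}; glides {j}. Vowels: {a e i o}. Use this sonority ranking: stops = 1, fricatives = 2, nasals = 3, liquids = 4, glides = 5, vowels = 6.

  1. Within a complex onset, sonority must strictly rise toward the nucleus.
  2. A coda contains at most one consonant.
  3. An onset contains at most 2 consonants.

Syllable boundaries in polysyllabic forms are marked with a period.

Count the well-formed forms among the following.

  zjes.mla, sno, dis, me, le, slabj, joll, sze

zjes.mla — σ1 onset /zj/ (2→5 rises), coda /s/ ok; σ2 onset /ml/ (3→4 rises), coda /∅/ ok → well-formed
sno — σ1 onset /sn/ (2→3 rises), coda /∅/ ok → well-formed
dis — σ1 onset /d/, coda /s/ ok → well-formed
me — σ1 onset /m/, coda /∅/ ok → well-formed
le — σ1 onset /l/, coda /∅/ ok → well-formed
slabj — violates constraint 2: syllable 1 coda /bj/ has 2 consonants (> 1) → ill-formed
joll — violates constraint 2: syllable 1 coda /ll/ has 2 consonants (> 1) → ill-formed
sze — violates constraint 1: syllable 1 onset /sz/: /s/ (fricative, 2) → /z/ (fricative, 2) does not rise → ill-formed
Well-formed: zjes.mla, sno, dis, me, le → 5.

5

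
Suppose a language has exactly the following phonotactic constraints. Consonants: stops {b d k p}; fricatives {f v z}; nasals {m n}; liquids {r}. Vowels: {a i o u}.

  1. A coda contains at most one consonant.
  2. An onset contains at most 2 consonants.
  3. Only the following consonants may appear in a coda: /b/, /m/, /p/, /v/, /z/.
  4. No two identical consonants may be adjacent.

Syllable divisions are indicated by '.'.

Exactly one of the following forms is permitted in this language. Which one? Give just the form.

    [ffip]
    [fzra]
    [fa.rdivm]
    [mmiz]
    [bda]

[ffip] — violates constraint 4: adjacent identical consonants /ff/ → not permitted
[fzra] — violates constraint 2: syllable 1 onset /fzr/ has 3 consonants (> 2) → not permitted
[fa.rdivm] — violates constraint 1: syllable 2 coda /vm/ has 2 consonants (> 1) → not permitted
[mmiz] — violates constraint 4: adjacent identical consonants /mm/ → not permitted
[bda] — σ1 onset /bd/ (2C), coda /∅/ ok → permitted

[bda]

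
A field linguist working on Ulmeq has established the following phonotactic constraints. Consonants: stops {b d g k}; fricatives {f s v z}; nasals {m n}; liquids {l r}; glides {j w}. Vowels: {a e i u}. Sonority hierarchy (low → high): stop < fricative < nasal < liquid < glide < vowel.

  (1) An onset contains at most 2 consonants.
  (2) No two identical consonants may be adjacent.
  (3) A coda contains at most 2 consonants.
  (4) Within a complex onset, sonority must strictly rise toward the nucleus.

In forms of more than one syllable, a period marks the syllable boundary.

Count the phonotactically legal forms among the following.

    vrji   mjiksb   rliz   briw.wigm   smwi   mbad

vrji — violates constraint 1: syllable 1 onset /vrj/ has 3 consonants (> 2) → phonotactically illegal
mjiksb — violates constraint 3: syllable 1 coda /ksb/ has 3 consonants (> 2) → phonotactically illegal
rliz — violates constraint 4: syllable 1 onset /rl/: /r/ (liquid, 4) → /l/ (liquid, 4) does not rise → phonotactically illegal
briw.wigm — violates constraint 2: adjacent identical consonants /ww/ → phonotactically illegal
smwi — violates constraint 1: syllable 1 onset /smw/ has 3 consonants (> 2) → phonotactically illegal
mbad — violates constraint 4: syllable 1 onset /mb/: /m/ (nasal, 3) → /b/ (stop, 1) does not rise → phonotactically illegal
No form is phonotactically legal → 0.

0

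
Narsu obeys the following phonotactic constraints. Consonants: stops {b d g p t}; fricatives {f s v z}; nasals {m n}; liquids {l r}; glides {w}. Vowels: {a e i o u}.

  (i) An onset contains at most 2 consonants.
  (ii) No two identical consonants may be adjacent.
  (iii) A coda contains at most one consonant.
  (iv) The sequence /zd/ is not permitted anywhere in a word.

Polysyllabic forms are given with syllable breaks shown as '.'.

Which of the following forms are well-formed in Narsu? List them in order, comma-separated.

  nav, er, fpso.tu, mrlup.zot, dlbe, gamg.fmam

nav — σ1 onset /n/, coda /v/ ok → well-formed
er — σ1 onset /∅/, coda /r/ ok → well-formed
fpso.tu — violates constraint (i): syllable 1 onset /fps/ has 3 consonants (> 2) → ill-formed
mrlup.zot — violates constraint (i): syllable 1 onset /mrl/ has 3 consonants (> 2) → ill-formed
dlbe — violates constraint (i): syllable 1 onset /dlb/ has 3 consonants (> 2) → ill-formed
gamg.fmam — violates constraint (iii): syllable 1 coda /mg/ has 2 consonants (> 1) → ill-formed

nav, er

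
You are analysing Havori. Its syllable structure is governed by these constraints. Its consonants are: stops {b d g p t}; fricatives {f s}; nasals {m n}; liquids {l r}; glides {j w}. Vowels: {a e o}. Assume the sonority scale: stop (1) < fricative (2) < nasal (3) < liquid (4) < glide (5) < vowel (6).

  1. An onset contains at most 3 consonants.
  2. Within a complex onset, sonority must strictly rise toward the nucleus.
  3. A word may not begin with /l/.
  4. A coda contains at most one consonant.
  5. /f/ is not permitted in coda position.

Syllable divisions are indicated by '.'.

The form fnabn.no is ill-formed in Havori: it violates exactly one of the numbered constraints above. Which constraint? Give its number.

4

fnabn.no: syllable 1 coda /bn/ has 2 consonants (> 1).
This is a violation of constraint 4: "A coda contains at most one consonant."
The remaining constraints (1, 2, 3, 5) are satisfied.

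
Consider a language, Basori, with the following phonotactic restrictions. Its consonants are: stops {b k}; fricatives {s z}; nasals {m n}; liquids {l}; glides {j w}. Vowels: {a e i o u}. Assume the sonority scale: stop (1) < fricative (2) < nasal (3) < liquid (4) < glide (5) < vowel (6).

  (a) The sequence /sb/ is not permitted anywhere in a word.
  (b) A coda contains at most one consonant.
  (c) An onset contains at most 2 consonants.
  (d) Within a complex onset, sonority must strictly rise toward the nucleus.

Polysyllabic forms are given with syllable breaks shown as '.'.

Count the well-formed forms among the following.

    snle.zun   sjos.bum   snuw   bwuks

snle.zun — violates constraint (c): syllable 1 onset /snl/ has 3 consonants (> 2) → ill-formed
sjos.bum — violates constraint (a): contains banned sequence /sb/ → ill-formed
snuw — σ1 onset /sn/ (2→3 rises), coda /w/ ok → well-formed
bwuks — violates constraint (b): syllable 1 coda /ks/ has 2 consonants (> 1) → ill-formed
Well-formed: snuw → 1.

1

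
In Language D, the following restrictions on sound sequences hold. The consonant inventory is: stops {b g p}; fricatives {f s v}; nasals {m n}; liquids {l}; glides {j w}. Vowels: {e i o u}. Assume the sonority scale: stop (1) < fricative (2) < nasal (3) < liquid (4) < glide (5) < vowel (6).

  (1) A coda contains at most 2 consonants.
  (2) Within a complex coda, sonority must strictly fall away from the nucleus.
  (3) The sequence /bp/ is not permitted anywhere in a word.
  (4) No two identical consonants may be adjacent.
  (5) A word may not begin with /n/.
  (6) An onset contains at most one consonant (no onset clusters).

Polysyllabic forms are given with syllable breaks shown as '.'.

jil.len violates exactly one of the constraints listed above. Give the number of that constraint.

4

jil.len: adjacent identical consonants /ll/.
This is a violation of constraint 4: "No two identical consonants may be adjacent."
The remaining constraints (1, 2, 3, 5, 6) are satisfied.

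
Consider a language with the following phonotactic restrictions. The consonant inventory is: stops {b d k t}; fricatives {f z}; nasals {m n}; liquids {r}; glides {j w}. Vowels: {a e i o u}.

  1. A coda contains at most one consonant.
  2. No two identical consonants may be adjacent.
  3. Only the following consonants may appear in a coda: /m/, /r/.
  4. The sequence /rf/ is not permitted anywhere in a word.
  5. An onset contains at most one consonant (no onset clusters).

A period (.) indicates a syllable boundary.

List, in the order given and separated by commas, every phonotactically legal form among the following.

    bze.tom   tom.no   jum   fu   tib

bze.tom — violates constraint 5: syllable 1 onset /bz/ has 2 consonants (> 1) → phonotactically illegal
tom.no — σ1 onset /t/, coda /m/ ok; σ2 onset /n/, coda /∅/ ok → phonotactically legal
jum — σ1 onset /j/, coda /m/ ok → phonotactically legal
fu — σ1 onset /f/, coda /∅/ ok → phonotactically legal
tib — violates constraint 3: syllable 1 coda contains /b/, which is not a licensed coda consonant → phonotactically illegal

tom.no, jum, fu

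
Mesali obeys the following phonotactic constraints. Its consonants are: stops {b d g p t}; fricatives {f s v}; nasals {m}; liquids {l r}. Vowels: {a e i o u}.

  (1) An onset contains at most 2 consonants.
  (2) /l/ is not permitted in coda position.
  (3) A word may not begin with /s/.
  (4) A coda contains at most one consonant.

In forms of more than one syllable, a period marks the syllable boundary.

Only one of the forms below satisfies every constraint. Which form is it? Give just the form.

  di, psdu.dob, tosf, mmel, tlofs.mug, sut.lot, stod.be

di

di — σ1 onset /d/, coda /∅/ ok → licit
psdu.dob — violates constraint 1: syllable 1 onset /psd/ has 3 consonants (> 2) → illicit
tosf — violates constraint 4: syllable 1 coda /sf/ has 2 consonants (> 1) → illicit
mmel — violates constraint 2: syllable 1 coda contains /l/ → illicit
tlofs.mug — violates constraint 4: syllable 1 coda /fs/ has 2 consonants (> 1) → illicit
sut.lot — violates constraint 3: word begins with /s/ → illicit
stod.be — violates constraint 3: word begins with /s/ → illicit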